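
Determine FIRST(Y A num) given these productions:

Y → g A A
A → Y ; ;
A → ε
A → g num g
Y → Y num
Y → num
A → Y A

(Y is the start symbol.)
FIRST sets of the non-terminals involved (from the grammar, by fixed-point iteration):
  FIRST(Y) = { 'g', 'num' }

To compute FIRST(Y A num), process the symbols left to right:
Symbol Y is a non-terminal. Add FIRST(Y) \ {ε} = { 'g', 'num' }
Y is not nullable (ε ∉ FIRST(Y)), so stop here.
FIRST(Y A num) = { 'g', 'num' }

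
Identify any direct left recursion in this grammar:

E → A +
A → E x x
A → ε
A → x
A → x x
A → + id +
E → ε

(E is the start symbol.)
Direct left recursion occurs when N → N α for some non-terminal N (the right-hand side begins with the left-hand side itself).

E → A +: starts with A
A → E x x: starts with E
A → ε: starts with ε
A → x: starts with x
A → x x: starts with x
A → + id +: starts with '+'
E → ε: starts with ε

No direct left recursion found.

Answer: No direct left recursion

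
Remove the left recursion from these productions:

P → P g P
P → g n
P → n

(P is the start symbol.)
P → g n P'
P → n P'
P' → g P P'
P' → ε

P is directly left-recursive. The standard transformation for
  A → A α₁ | ... | A α_m | β₁ | ... | β_n
is
  A  → β₁ A' | ... | β_n A'
  A' → α₁ A' | ... | α_m A' | ε

P → g n becomes P → g n P'
P → n becomes P → n P'
P → P g P becomes P' → g P P'
Add P' → ε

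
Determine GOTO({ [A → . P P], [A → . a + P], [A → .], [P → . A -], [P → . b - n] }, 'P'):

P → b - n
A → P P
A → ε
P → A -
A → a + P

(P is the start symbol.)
GOTO(I, 'P') = CLOSURE({ [A → αX.β] : [A → α.Xβ] ∈ I, X = 'P' })

Items with dot before 'P', with the dot advanced:
  [A → . P P] → [A → P . P]
Closure of the advanced items:
  [A → P . P] has the dot before P: add [P → . b - n], [P → . A -]
  [P → . A -] has the dot before A: add [A → . P P], [A → .], [A → . a + P]

GOTO = { [A → . P P], [A → . a + P], [A → .], [A → P . P], [P → . A -], [P → . b - n] }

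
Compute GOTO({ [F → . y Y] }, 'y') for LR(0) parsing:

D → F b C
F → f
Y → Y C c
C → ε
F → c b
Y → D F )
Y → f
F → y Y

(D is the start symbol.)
GOTO(I, 'y') = CLOSURE({ [A → αX.β] : [A → α.Xβ] ∈ I, X = 'y' })

Items with dot before 'y', with the dot advanced:
  [F → . y Y] → [F → y . Y]
Closure of the advanced items:
  [F → y . Y] has the dot before Y: add [Y → . Y C c], [Y → . D F )], [Y → . f]
  [Y → . D F )] has the dot before D: add [D → . F b C]
  [D → . F b C] has the dot before F: add [F → . f], [F → . c b], [F → . y Y]

GOTO = { [D → . F b C], [F → . c b], [F → . f], [F → . y Y], [F → y . Y], [Y → . D F )], [Y → . Y C c], [Y → . f] }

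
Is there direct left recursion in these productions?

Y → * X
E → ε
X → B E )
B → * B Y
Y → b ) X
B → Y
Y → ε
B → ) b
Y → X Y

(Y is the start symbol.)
No direct left recursion

Y → * X: starts with '*'
E → ε: starts with ε
X → B E ): starts with B
B → * B Y: starts with '*'
Y → b ) X: starts with b
B → Y: starts with Y
Y → ε: starts with ε
B → ) b: starts with ')'
Y → X Y: starts with X

No direct left recursion found.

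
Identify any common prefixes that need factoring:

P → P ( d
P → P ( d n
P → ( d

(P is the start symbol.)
Left-factoring is needed when two productions for the same non-terminal
share a common prefix on the right-hand side.

Productions for P:
  P → P ( d
  P → P ( d n
  P → ( d

Found common prefix 'P ( d' in productions for P

Answer: Yes, P has productions with common prefix 'P ( d'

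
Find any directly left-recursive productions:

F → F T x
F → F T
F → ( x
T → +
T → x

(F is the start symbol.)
Direct left recursion occurs when N → N α for some non-terminal N (the right-hand side begins with the left-hand side itself).

F → F T x: LEFT RECURSIVE (starts with F)
F → F T: LEFT RECURSIVE (starts with F)
F → ( x: starts with '('
T → +: starts with '+'
T → x: starts with x

The grammar has direct left recursion on: F.

Answer: Yes, F is left-recursive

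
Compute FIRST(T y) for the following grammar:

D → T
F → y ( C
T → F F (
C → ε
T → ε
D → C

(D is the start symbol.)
{ 'y' }

FIRST sets of the non-terminals involved (from the grammar, by fixed-point iteration):
  FIRST(T) = { 'y', ε }

To compute FIRST(T y), process the symbols left to right:
Symbol T is a non-terminal. Add FIRST(T) \ {ε} = { 'y' }
T is nullable (ε ∈ FIRST(T)), continue to the next symbol.
Symbol y is a terminal. Add 'y' and stop.
FIRST(T y) = { 'y' }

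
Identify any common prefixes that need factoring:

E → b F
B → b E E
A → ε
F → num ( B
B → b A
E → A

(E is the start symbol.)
Yes, B has productions with common prefix 'b'

Left-factoring is needed when two productions for the same non-terminal
share a common prefix on the right-hand side.

Productions for E:
  E → b F
  E → A
Productions for B:
  B → b E E
  B → b A

Found common prefix 'b' in productions for B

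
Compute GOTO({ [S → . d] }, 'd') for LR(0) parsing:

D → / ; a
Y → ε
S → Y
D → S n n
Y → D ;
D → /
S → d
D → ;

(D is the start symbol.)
{ [S → d .] }

GOTO(I, 'd') = CLOSURE({ [A → αX.β] : [A → α.Xβ] ∈ I, X = 'd' })

Items with dot before 'd', with the dot advanced:
  [S → . d] → [S → d .]
Closure adds nothing (no advanced item has the dot before a non-terminal).

GOTO = { [S → d .] }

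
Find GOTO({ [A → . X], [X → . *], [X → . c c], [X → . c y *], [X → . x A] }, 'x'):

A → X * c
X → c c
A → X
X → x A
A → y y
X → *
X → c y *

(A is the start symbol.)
GOTO(I, 'x') = CLOSURE({ [A → αX.β] : [A → α.Xβ] ∈ I, X = 'x' })

Items with dot before 'x', with the dot advanced:
  [X → . x A] → [X → x . A]
Closure of the advanced items:
  [X → x . A] has the dot before A: add [A → . X * c], [A → . X], [A → . y y]
  [A → . X * c] has the dot before X: add [X → . c c], [X → . x A], [X → . *], [X → . c y *]

GOTO = { [A → . X * c], [A → . X], [A → . y y], [X → . *], [X → . c c], [X → . c y *], [X → . x A], [X → x . A] }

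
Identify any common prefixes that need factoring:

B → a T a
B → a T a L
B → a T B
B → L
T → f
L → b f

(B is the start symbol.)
Left-factoring is needed when two productions for the same non-terminal
share a common prefix on the right-hand side.

Productions for B:
  B → a T a
  B → a T a L
  B → a T B
  B → L

Found common prefix 'a T' in productions for B

Answer: Yes, B has productions with common prefix 'a T'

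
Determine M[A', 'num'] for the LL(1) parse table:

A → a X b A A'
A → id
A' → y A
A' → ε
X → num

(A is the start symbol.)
Empty (error entry)

To find M[A', 'num'], we find productions for A' where 'num' is in the predict set (PREDICT(N → α) = (FIRST(α) \ {ε}) ∪ (FOLLOW(N) if α ⇒* ε)).

Relevant sets:
  FOLLOW(A') = { $, 'y' }

A' → y A: PREDICT = { 'y' }
A' → ε: PREDICT = { $, 'y' }

M[A', 'num'] is empty (no production applies)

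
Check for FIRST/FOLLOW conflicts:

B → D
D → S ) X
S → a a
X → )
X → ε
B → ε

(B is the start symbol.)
A FIRST/FOLLOW conflict occurs when a non-terminal N has a nullable alternative N → β (β ⇒* ε) and another alternative N → α with FIRST(α) ∩ FOLLOW(N) ≠ ∅: on such a lookahead the parser cannot decide between expanding α and letting N vanish via β.

Nullable non-terminals: B, X.
FIRST sets used below: FIRST(D) = { 'a' }

B: nullable alternative(s) B → ε; FOLLOW(B) = { $ }
  B → D: FIRST \ {ε} = { 'a' } — disjoint from FOLLOW(B)
  B → ε: FIRST \ {ε} = { } — this is the only nullable alternative, skip

X: nullable alternative(s) X → ε; FOLLOW(X) = { $ }
  X → ): FIRST \ {ε} = { ')' } — disjoint from FOLLOW(X)
  X → ε: FIRST \ {ε} = { } — this is the only nullable alternative, skip

D, S have no nullable alternative, so no FIRST/FOLLOW check is needed there.

No FIRST/FOLLOW conflicts found.

Answer: No FIRST/FOLLOW conflicts.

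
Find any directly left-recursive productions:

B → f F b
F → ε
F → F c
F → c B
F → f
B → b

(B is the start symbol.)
Direct left recursion occurs when N → N α for some non-terminal N (the right-hand side begins with the left-hand side itself).

B → f F b: starts with f
F → ε: starts with ε
F → F c: LEFT RECURSIVE (starts with F)
F → c B: starts with c
F → f: starts with f
B → b: starts with b

The grammar has direct left recursion on: F.

Answer: Yes, F is left-recursive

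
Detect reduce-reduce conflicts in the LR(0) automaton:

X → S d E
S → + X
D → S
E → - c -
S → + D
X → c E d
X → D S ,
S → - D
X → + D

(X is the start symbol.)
Yes — I21: [S → + D .] vs [X → + D .]

A reduce-reduce conflict occurs when an LR(0) state has two complete items [A → α .] and [B → β .] — both call for a reduction, and with no lookahead the parser cannot choose between them.

Augment with X' → X and build the canonical LR(0) collection (I0 = CLOSURE({[X' → . X]}), then GOTO on every symbol after a dot until no new states appear). It has 22 states:
  I0: { [D → . S], [S → . + D], [S → . + X], [S → . - D], [X → . + D], [X → . D S ,], [X → . S d E], [X → . c E d], [X' → . X] }  — shift
  I1: { [D → . S], [S → + . D], [S → + . X], [S → . + D], [S → . + X], [S → . - D], [X → + . D], [X → . + D], [X → . D S ,], [X → . S d E], [X → . c E d] }  — shift
  I2: { [D → . S], [S → - . D], [S → . + D], [S → . + X], [S → . - D] }  — shift
  I3: { [S → . + D], [S → . + X], [S → . - D], [X → D . S ,] }  — shift
  I4: { [D → S .], [X → S . d E] }  — shift, reduce
  I5: { [X' → X .] }  — accept
  I6: { [E → . - c -], [X → c . E d] }  — shift
  I7: { [E → - . c -] }  — shift
  I8: { [X → c E . d] }  — shift
  I9: { [X → c E d .] }  — reduce
  I10: { [E → - c . -] }  — shift
  I11: { [E → - c - .] }  — reduce
  I12: { [E → . - c -], [X → S d . E] }  — shift
  I13: { [X → S d E .] }  — reduce
  I14: { [D → . S], [S → + . D], [S → + . X], [S → . + D], [S → . + X], [S → . - D], [X → . + D], [X → . D S ,], [X → . S d E], [X → . c E d] }  — shift
  I15: { [X → D S . ,] }  — shift
  I16: { [X → D S , .] }  — reduce
  I17: { [S → + D .], [S → . + D], [S → . + X], [S → . - D], [X → D . S ,] }  — shift, reduce
  I18: { [S → + X .] }  — reduce
  I19: { [S → - D .] }  — reduce
  I20: { [D → S .] }  — reduce
  I21: { [S → + D .], [S → . + D], [S → . + X], [S → . - D], [X → + D .], [X → D . S ,] }  — shift, 2 reduces

I21 contains complete items [S → + D .], [X → + D .] — reduce-reduce conflict.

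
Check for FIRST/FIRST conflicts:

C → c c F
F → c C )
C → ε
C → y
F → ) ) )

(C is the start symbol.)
Productions for C:
  C → c c F: FIRST = { 'c' }
  C → ε: FIRST = { ε }
  C → y: FIRST = { 'y' }
Productions for F:
  F → c C ): FIRST = { 'c' }
  F → ) ) ): FIRST = { ')' }

All alternatives of each non-terminal have pairwise disjoint FIRST sets.

Answer: No FIRST/FIRST conflicts.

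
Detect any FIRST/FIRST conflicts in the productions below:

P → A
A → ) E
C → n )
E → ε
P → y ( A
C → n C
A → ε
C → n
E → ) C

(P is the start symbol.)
Yes. C → n ')' / C → n C on { 'n' }; C → n ')' / C → n on { 'n' }; C → n C / C → n on { 'n' }

FIRST sets of the non-terminals at (or reachable through a nullable prefix from) the front of some alternative:
  FIRST(A) = { ')', ε }

Productions for P:
  P → A: FIRST = { ')', ε }
  P → y ( A: FIRST = { 'y' }
Productions for A:
  A → ) E: FIRST = { ')' }
  A → ε: FIRST = { ε }
Productions for C:
  C → n ): FIRST = { 'n' }
  C → n C: FIRST = { 'n' }
  C → n: FIRST = { 'n' }
Productions for E:
  E → ε: FIRST = { ε }
  E → ) C: FIRST = { ')' }

Conflict for C: C → n ) and C → n C
  Overlap: { 'n' }
Conflict for C: C → n ) and C → n
  Overlap: { 'n' }
Conflict for C: C → n C and C → n
  Overlap: { 'n' }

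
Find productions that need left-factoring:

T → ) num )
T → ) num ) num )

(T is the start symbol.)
Yes, T has productions with common prefix ') num )'

Left-factoring is needed when two productions for the same non-terminal
share a common prefix on the right-hand side.

Productions for T:
  T → ) num )
  T → ) num ) num )

Found common prefix ') num )' in productions for T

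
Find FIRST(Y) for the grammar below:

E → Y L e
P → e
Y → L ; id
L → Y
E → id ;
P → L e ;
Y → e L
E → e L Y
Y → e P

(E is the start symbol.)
FIRST sets of the other non-terminals involved (by the same procedure, iterated to a fixed point):
  FIRST(L) = { 'e' }

From Y → L ; id:
  - L is a non-terminal: add FIRST(L) \ {ε} = { 'e' }
    L is not nullable, so stop
From Y → e L:
  - e is a terminal: add 'e' and stop
From Y → e P:
  - e is a terminal: add 'e' and stop

Collecting: FIRST(Y) = { 'e' }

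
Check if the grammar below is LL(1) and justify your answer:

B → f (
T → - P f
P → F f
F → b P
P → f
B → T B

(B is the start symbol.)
A grammar is LL(1) if for each non-terminal N with multiple productions, the predict sets of those productions are pairwise disjoint, where PREDICT(N → α) = (FIRST(α) \ {ε}) ∪ (FOLLOW(N) if α ⇒* ε).

Relevant sets:
  FIRST(T) = { '-' }
  FIRST(F) = { 'b' }

For B:
  PREDICT(B → f '(') = { 'f' }
  PREDICT(B → T B) = { '-' }
For P:
  PREDICT(P → F f) = { 'b' }
  PREDICT(P → f) = { 'f' }
T, F have a single production, so nothing to check there.

All predict sets are disjoint. The grammar IS LL(1).

Answer: Yes, the grammar is LL(1).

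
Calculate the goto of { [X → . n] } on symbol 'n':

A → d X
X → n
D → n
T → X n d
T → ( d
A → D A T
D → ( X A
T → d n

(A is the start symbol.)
{ [X → n .] }

GOTO(I, 'n') = CLOSURE({ [A → αX.β] : [A → α.Xβ] ∈ I, X = 'n' })

Items with dot before 'n', with the dot advanced:
  [X → . n] → [X → n .]
Closure adds nothing (no advanced item has the dot before a non-terminal).

GOTO = { [X → n .] }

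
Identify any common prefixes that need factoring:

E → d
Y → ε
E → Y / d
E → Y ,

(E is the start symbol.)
Left-factoring is needed when two productions for the same non-terminal
share a common prefix on the right-hand side.

Productions for E:
  E → d
  E → Y / d
  E → Y ,

Found common prefix 'Y' in productions for E

Answer: Yes, E has productions with common prefix 'Y'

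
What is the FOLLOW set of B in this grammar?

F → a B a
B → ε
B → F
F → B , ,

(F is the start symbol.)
To compute FOLLOW(B), find every occurrence of B on a right-hand side N → α B β: add FIRST(β) \ {ε}, and if β is empty or nullable also add FOLLOW(N). Iterate to a fixed point.

In F → a B a: B is followed by a, add FIRST(a) \ {ε} = { 'a' }
In F → B , ,: B is followed by ',' ',', add FIRST(',' ',') \ {ε} = { ',' }

Taking the union: FOLLOW(B) = { ',', 'a' }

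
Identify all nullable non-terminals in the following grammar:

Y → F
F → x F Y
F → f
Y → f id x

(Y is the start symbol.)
There are no ε-productions, so no non-terminal can derive ε.
No non-terminals are nullable.

Answer: None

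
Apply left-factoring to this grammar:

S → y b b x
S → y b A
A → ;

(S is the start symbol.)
Left-factoring transforms A → αβ₁ | αβ₂ into A → αA' and A' → β₁ | β₂
(α is the longest common prefix among the alternatives). Repeat until
no nonterminal has two alternatives with a common prefix.

Round 1: S has alternatives sharing prefix 'y b'. Introduce S': S → y b S'
  Add: S' → b x
  Add: S' → A

No remaining common prefixes — done.

Resulting grammar:
S → y b S'
S' → b x
S' → A
A → ;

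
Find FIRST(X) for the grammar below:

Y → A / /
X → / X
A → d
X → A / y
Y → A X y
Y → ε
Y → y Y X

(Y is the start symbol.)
{ '/', 'd' }

To compute FIRST(X), examine every production with X on the left-hand side, reading each right-hand side left to right until a non-nullable symbol is reached.

FIRST sets of the other non-terminals involved (by the same procedure, iterated to a fixed point):
  FIRST(A) = { 'd' }

From X → / X:
  - '/' is a terminal: add '/' and stop
From X → A / y:
  - A is a non-terminal: add FIRST(A) \ {ε} = { 'd' }
    A is not nullable, so stop

Collecting: FIRST(X) = { '/', 'd' }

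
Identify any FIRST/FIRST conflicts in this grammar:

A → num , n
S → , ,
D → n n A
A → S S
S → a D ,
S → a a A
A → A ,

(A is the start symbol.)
Yes. A → num ',' n / A → A ',' on { 'num' }; A → S S / A → A ',' on { ',', 'a' }; S → a D ',' / S → a a A on { 'a' }

FIRST sets of the non-terminals at (or reachable through a nullable prefix from) the front of some alternative:
  FIRST(S) = { ',', 'a' }
  FIRST(A) = { ',', 'a', 'num' }

Productions for A:
  A → num , n: FIRST = { 'num' }
  A → S S: FIRST = { ',', 'a' }
  A → A ,: FIRST = { ',', 'a', 'num' }
Productions for S:
  S → , ,: FIRST = { ',' }
  S → a D ,: FIRST = { 'a' }
  S → a a A: FIRST = { 'a' }
D has only one production, so no FIRST/FIRST conflict is possible there.

Conflict for A: A → num , n and A → A ,
  Overlap: { 'num' }
Conflict for A: A → S S and A → A ,
  Overlap: { ',', 'a' }
Conflict for S: S → a D , and S → a a A
  Overlap: { 'a' }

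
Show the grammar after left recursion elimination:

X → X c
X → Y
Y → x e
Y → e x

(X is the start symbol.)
X → Y X'
X' → c X'
X' → ε
Y → x e
Y → e x

X is directly left-recursive. The standard transformation for
  A → A α₁ | ... | A α_m | β₁ | ... | β_n
is
  A  → β₁ A' | ... | β_n A'
  A' → α₁ A' | ... | α_m A' | ε

X → Y becomes X → Y X'
X → X c becomes X' → c X'
Add X' → ε

Productions for other non-terminals are unchanged:
  Y → x e
  Y → e x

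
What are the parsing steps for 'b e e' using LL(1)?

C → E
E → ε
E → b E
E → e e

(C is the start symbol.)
LL(1) parsing maintains a stack (initially the start symbol over $) and the input. At each step: if the stack top is a terminal, match it against the current input token; if it is a non-terminal N, replace it with the RHS of M[N, lookahead] (the unique production whose predict set contains the lookahead).

Stack is shown with the top on the left.

Stack  Input    Action
----------------------
C $    b e e $  output C → E
E $    b e e $  output E → b E
b E $  b e e $  match 'b'
E $    e e $    output E → e e
e e $  e e $    match 'e'
e $    e $      match 'e'
$      $        accept

The string is accepted.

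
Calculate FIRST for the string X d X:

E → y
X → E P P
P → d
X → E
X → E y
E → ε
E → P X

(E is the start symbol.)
FIRST sets of the non-terminals involved (from the grammar, by fixed-point iteration):
  FIRST(X) = { 'd', 'y', ε }

To compute FIRST(X d X), process the symbols left to right:
Symbol X is a non-terminal. Add FIRST(X) \ {ε} = { 'd', 'y' }
X is nullable (ε ∈ FIRST(X)), continue to the next symbol.
Symbol d is a terminal. Add 'd' and stop.
FIRST(X d X) = { 'd', 'y' }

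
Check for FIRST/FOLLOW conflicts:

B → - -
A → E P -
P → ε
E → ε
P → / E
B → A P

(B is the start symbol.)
Nullable non-terminals: E, P.
E has a nullable alternative but only one production, so nothing to check.

P: nullable alternative(s) P → ε; FOLLOW(P) = { $, '-' }
  P → ε: FIRST \ {ε} = { } — this is the only nullable alternative, skip
  P → / E: FIRST \ {ε} = { '/' } — disjoint from FOLLOW(P)

A, B have no nullable alternative, so no FIRST/FOLLOW check is needed there.

No FIRST/FOLLOW conflicts found.

Answer: No FIRST/FOLLOW conflicts.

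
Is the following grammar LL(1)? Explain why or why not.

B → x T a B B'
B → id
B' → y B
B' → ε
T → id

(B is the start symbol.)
No. Predict set conflict for B': { 'y' }

A grammar is LL(1) if for each non-terminal N with multiple productions, the predict sets of those productions are pairwise disjoint, where PREDICT(N → α) = (FIRST(α) \ {ε}) ∪ (FOLLOW(N) if α ⇒* ε).

Relevant sets:
  FOLLOW(B') = { $, 'y' }

For B:
  PREDICT(B → x T a B B') = { 'x' }
  PREDICT(B → id) = { 'id' }
For B':
  PREDICT(B' → y B) = { 'y' }
  PREDICT(B' → ε) = { $, 'y' }
T has a single production, so nothing to check there.

Conflict found: Predict set conflict for B': { 'y' }
The grammar is NOT LL(1).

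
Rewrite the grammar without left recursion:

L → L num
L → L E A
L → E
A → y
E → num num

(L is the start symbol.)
L is directly left-recursive. The standard transformation for
  A → A α₁ | ... | A α_m | β₁ | ... | β_n
is
  A  → β₁ A' | ... | β_n A'
  A' → α₁ A' | ... | α_m A' | ε

L → E becomes L → E L'
L → L num becomes L' → num L'
L → L E A becomes L' → E A L'
Add L' → ε

Productions for other non-terminals are unchanged:
  A → y
  E → num num

Resulting grammar:
L → E L'
L' → num L'
L' → E A L'
L' → ε
A → y
E → num num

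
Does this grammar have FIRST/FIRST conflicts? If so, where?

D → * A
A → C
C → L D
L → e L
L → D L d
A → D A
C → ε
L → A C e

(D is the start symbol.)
Yes. A → C / A → D A on { '*' }; L → e L / L → A C e on { 'e' }; L → D L d / L → A C e on { '*' }

A FIRST/FIRST conflict occurs when two productions N → α and N → β for the same non-terminal have FIRST(α) ∩ FIRST(β) ≠ ∅ (with ε ∈ FIRST of a nullable right-hand side, so two nullable alternatives also conflict).

FIRST sets of the non-terminals at (or reachable through a nullable prefix from) the front of some alternative:
  FIRST(C) = { '*', 'e', ε }
  FIRST(D) = { '*' }
  FIRST(L) = { '*', 'e' }
  FIRST(A) = { '*', 'e', ε }

Productions for A:
  A → C: FIRST = { '*', 'e', ε }
  A → D A: FIRST = { '*' }
Productions for C:
  C → L D: FIRST = { '*', 'e' }
  C → ε: FIRST = { ε }
Productions for L:
  L → e L: FIRST = { 'e' }
  L → D L d: FIRST = { '*' }
  L → A C e: FIRST = { '*', 'e' }
D has only one production, so no FIRST/FIRST conflict is possible there.

Conflict for A: A → C and A → D A
  Overlap: { '*' }
Conflict for L: L → e L and L → A C e
  Overlap: { 'e' }
Conflict for L: L → D L d and L → A C e
  Overlap: { '*' }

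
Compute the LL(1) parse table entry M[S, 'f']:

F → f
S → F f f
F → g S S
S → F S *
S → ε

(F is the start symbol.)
S → F f f, S → F S *, S → ε

To find M[S, 'f'], we find productions for S where 'f' is in the predict set (PREDICT(N → α) = (FIRST(α) \ {ε}) ∪ (FOLLOW(N) if α ⇒* ε)).

Relevant sets:
  FIRST(F) = { 'f', 'g' }
  FOLLOW(S) = { $, '*', 'f', 'g' }

S → F f f: PREDICT = { 'f', 'g' }
  'f' is in predict set, so this production goes in M[S, 'f']
S → F S *: PREDICT = { 'f', 'g' }
  'f' is in predict set, so this production goes in M[S, 'f']
S → ε: PREDICT = { $, '*', 'f', 'g' }
  'f' is in predict set, so this production goes in M[S, 'f']

M[S, 'f'] = S → F f f, S → F S *, S → ε  (a multiply-defined cell — the grammar is not LL(1))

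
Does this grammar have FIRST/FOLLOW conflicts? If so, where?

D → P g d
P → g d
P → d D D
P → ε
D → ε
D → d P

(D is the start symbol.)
Yes. D → P g d with FOLLOW(D) on { 'd', 'g' }; D → d P with FOLLOW(D) on { 'd' }; P → g d with FOLLOW(P) on { 'g' }; P → d D D with FOLLOW(P) on { 'd' }

Nullable non-terminals: D, P.
FIRST sets used below: FIRST(P) = { 'd', 'g', ε }

D: nullable alternative(s) D → ε; FOLLOW(D) = { $, 'd', 'g' }
  D → P g d: FIRST \ {ε} = { 'd', 'g' } — overlaps FOLLOW(D) on { 'd', 'g' }: CONFLICT
  D → ε: FIRST \ {ε} = { } — this is the only nullable alternative, skip
  D → d P: FIRST \ {ε} = { 'd' } — overlaps FOLLOW(D) on { 'd' }: CONFLICT

P: nullable alternative(s) P → ε; FOLLOW(P) = { $, 'd', 'g' }
  P → g d: FIRST \ {ε} = { 'g' } — overlaps FOLLOW(P) on { 'g' }: CONFLICT
  P → d D D: FIRST \ {ε} = { 'd' } — overlaps FOLLOW(P) on { 'd' }: CONFLICT
  P → ε: FIRST \ {ε} = { } — this is the only nullable alternative, skip

So the grammar has 4 FIRST/FOLLOW conflicts (marked CONFLICT above).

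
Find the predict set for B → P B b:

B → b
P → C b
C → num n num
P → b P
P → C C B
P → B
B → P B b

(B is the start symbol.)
PREDICT(B → P B b) = (FIRST(RHS) \ {ε}) ∪ (FOLLOW(B) if ε ∈ FIRST(RHS), i.e. RHS ⇒* ε)
FIRST(P) = { 'b', 'num' }
FIRST(P B b) = { 'b', 'num' }
ε ∉ FIRST(P B b), so FOLLOW(B) is not added.
PREDICT(B → P B b) = { 'b', 'num' }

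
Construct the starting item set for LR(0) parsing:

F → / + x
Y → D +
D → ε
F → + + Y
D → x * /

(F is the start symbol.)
{ [F → . + + Y], [F → . / + x], [F' → . F] }

First, augment the grammar with F' → F
I₀ = CLOSURE({ [F' → . F] }):
  [F' → . F] has the dot before F: add [F → . / + x], [F → . + + Y]
No further items can be added.

I₀ = { [F → . + + Y], [F → . / + x], [F' → . F] }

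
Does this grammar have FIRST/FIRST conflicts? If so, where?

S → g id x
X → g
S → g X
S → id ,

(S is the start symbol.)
A FIRST/FIRST conflict occurs when two productions N → α and N → β for the same non-terminal have FIRST(α) ∩ FIRST(β) ≠ ∅ (with ε ∈ FIRST of a nullable right-hand side, so two nullable alternatives also conflict).

Productions for S:
  S → g id x: FIRST = { 'g' }
  S → g X: FIRST = { 'g' }
  S → id ,: FIRST = { 'id' }
X has only one production, so no FIRST/FIRST conflict is possible there.

Conflict for S: S → g id x and S → g X
  Overlap: { 'g' }

Answer: Yes. S → g id x / S → g X on { 'g' }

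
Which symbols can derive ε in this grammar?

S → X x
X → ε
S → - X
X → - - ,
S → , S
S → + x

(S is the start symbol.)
A non-terminal is nullable if it can derive ε (the empty string): either it has an ε-production, or it has a production whose right-hand side consists entirely of nullable non-terminals.

ε-productions: X → ε
So X is immediately nullable.
No further non-terminal can be added: every production for the remaining non-terminals contains a terminal or a non-nullable non-terminal.
Nullable = { 'X' }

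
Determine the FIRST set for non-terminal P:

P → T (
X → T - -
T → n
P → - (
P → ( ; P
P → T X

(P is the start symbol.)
To compute FIRST(P), examine every production with P on the left-hand side, reading each right-hand side left to right until a non-nullable symbol is reached.

FIRST sets of the other non-terminals involved (by the same procedure, iterated to a fixed point):
  FIRST(T) = { 'n' }

From P → T (:
  - T is a non-terminal: add FIRST(T) \ {ε} = { 'n' }
    T is not nullable, so stop
From P → - (:
  - '-' is a terminal: add '-' and stop
From P → ( ; P:
  - '(' is a terminal: add '(' and stop
From P → T X:
  - T is a non-terminal: add FIRST(T) \ {ε} = { 'n' }
    T is not nullable, so stop

Collecting: FIRST(P) = { '(', '-', 'n' }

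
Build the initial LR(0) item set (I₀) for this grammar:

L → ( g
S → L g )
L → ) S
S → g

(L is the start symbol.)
{ [L → . ( g], [L → . ) S], [L' → . L] }

First, augment the grammar with L' → L
I₀ = CLOSURE({ [L' → . L] }):
  [L' → . L] has the dot before L: add [L → . ( g], [L → . ) S]
No further items can be added.

I₀ = { [L → . ( g], [L → . ) S], [L' → . L] }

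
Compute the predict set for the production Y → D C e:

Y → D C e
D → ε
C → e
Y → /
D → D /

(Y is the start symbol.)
{ '/', 'e' }

PREDICT(Y → D C e) = (FIRST(RHS) \ {ε}) ∪ (FOLLOW(Y) if ε ∈ FIRST(RHS), i.e. RHS ⇒* ε)
FIRST(D) = { '/', ε }
FIRST(C) = { 'e' }
FIRST(D C e) = { '/', 'e' }
ε ∉ FIRST(D C e), so FOLLOW(Y) is not added.
PREDICT(Y → D C e) = { '/', 'e' }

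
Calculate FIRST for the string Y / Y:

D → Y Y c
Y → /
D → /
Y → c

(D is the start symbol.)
{ '/', 'c' }

FIRST sets of the non-terminals involved (from the grammar, by fixed-point iteration):
  FIRST(Y) = { '/', 'c' }

To compute FIRST(Y / Y), process the symbols left to right:
Symbol Y is a non-terminal. Add FIRST(Y) \ {ε} = { '/', 'c' }
Y is not nullable (ε ∉ FIRST(Y)), so stop here.
FIRST(Y / Y) = { '/', 'c' }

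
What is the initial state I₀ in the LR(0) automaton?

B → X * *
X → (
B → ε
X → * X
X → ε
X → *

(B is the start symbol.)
First, augment the grammar with B' → B
I₀ = CLOSURE({ [B' → . B] }):
  [B' → . B] has the dot before B: add [B → . X * *], [B → .]
  [B → . X * *] has the dot before X: add [X → . (], [X → . * X], [X → .], [X → . *]
No further items can be added.

I₀ = { [B → . X * *], [B → .], [B' → . B], [X → . (], [X → . * X], [X → . *], [X → .] }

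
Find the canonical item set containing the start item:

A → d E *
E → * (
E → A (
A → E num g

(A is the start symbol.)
{ [A → . E num g], [A → . d E *], [A' → . A], [E → . * (], [E → . A (] }

First, augment the grammar with A' → A
I₀ = CLOSURE({ [A' → . A] }):
  [A' → . A] has the dot before A: add [A → . d E *], [A → . E num g]
  [A → . E num g] has the dot before E: add [E → . * (], [E → . A (]
No further items can be added.

I₀ = { [A → . E num g], [A → . d E *], [A' → . A], [E → . * (], [E → . A (] }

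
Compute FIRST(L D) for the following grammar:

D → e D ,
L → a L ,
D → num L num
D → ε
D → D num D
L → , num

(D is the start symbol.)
{ ',', 'a' }

FIRST sets of the non-terminals involved (from the grammar, by fixed-point iteration):
  FIRST(L) = { ',', 'a' }

To compute FIRST(L D), process the symbols left to right:
Symbol L is a non-terminal. Add FIRST(L) \ {ε} = { ',', 'a' }
L is not nullable (ε ∉ FIRST(L)), so stop here.
FIRST(L D) = { ',', 'a' }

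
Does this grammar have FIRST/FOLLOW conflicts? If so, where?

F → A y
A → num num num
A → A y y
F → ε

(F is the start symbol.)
No FIRST/FOLLOW conflicts.

A FIRST/FOLLOW conflict occurs when a non-terminal N has a nullable alternative N → β (β ⇒* ε) and another alternative N → α with FIRST(α) ∩ FOLLOW(N) ≠ ∅: on such a lookahead the parser cannot decide between expanding α and letting N vanish via β.

Nullable non-terminals: F.
FIRST sets used below: FIRST(A) = { 'num' }

F: nullable alternative(s) F → ε; FOLLOW(F) = { $ }
  F → A y: FIRST \ {ε} = { 'num' } — disjoint from FOLLOW(F)
  F → ε: FIRST \ {ε} = { } — this is the only nullable alternative, skip

A has no nullable alternative, so no FIRST/FOLLOW check is needed there.

No FIRST/FOLLOW conflicts found.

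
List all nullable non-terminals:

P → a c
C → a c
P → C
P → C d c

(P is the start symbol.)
A non-terminal is nullable if it can derive ε (the empty string): either it has an ε-production, or it has a production whose right-hand side consists entirely of nullable non-terminals.

There are no ε-productions, so no non-terminal can derive ε.
No non-terminals are nullable.

Answer: None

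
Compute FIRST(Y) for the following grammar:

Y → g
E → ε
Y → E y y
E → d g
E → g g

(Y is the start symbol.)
{ 'd', 'g', 'y' }

To compute FIRST(Y), examine every production with Y on the left-hand side, reading each right-hand side left to right until a non-nullable symbol is reached.

FIRST sets of the other non-terminals involved (by the same procedure, iterated to a fixed point):
  FIRST(E) = { 'd', 'g', ε }

From Y → g:
  - g is a terminal: add 'g' and stop
From Y → E y y:
  - E is a non-terminal: add FIRST(E) \ {ε} = { 'd', 'g' }
    E is nullable, so continue to the next symbol
  - y is a terminal: add 'y' and stop

Collecting: FIRST(Y) = { 'd', 'g', 'y' }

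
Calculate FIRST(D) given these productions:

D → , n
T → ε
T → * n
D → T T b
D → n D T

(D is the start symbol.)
FIRST sets of the other non-terminals involved (by the same procedure, iterated to a fixed point):
  FIRST(T) = { '*', ε }

From D → , n:
  - ',' is a terminal: add ',' and stop
From D → T T b:
  - T is a non-terminal: add FIRST(T) \ {ε} = { '*' }
    T is nullable, so continue to the next symbol
  - T is a non-terminal: add FIRST(T) \ {ε} = { '*' }
    T is nullable, so continue to the next symbol
  - b is a terminal: add 'b' and stop
From D → n D T:
  - n is a terminal: add 'n' and stop

Collecting: FIRST(D) = { '*', ',', 'b', 'n' }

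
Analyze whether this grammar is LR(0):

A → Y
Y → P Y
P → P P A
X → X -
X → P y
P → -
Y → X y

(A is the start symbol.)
No. Reduce-reduce conflict: [A → Y .] and [Y → P Y .]

Augment with A' → A and build the canonical LR(0) collection (I0 = CLOSURE({[A' → . A]}), then GOTO on every symbol after a dot until no new states appear). It has 13 states:
  I0: { [A → . Y], [A' → . A], [P → . -], [P → . P P A], [X → . P y], [X → . X -], [Y → . P Y], [Y → . X y] }  — shift
  I1: { [P → - .] }  — reduce
  I2: { [A' → A .] }  — accept
  I3: { [P → . -], [P → . P P A], [P → P . P A], [X → . P y], [X → . X -], [X → P . y], [Y → . P Y], [Y → . X y], [Y → P . Y] }  — shift
  I4: { [X → X . -], [Y → X . y] }  — shift
  I5: { [A → Y .] }  — reduce
  I6: { [X → X - .] }  — reduce
  I7: { [Y → X y .] }  — reduce
  I8: { [A → . Y], [P → . -], [P → . P P A], [P → P . P A], [P → P P . A], [X → . P y], [X → . X -], [X → P . y], [Y → . P Y], [Y → . X y], [Y → P . Y] }  — shift
  I9: { [Y → P Y .] }  — reduce
  I10: { [X → P y .] }  — reduce
  I11: { [P → P P A .] }  — reduce
  I12: { [A → Y .], [Y → P Y .] }  — 2 reduces

Conflict in state I12:
  Reduce-reduce conflict: [A → Y .] and [Y → P Y .]
So the grammar is NOT LR(0).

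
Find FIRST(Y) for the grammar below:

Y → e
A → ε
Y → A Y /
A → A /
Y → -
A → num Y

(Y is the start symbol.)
To compute FIRST(Y), examine every production with Y on the left-hand side, reading each right-hand side left to right until a non-nullable symbol is reached.

FIRST sets of the other non-terminals involved (by the same procedure, iterated to a fixed point):
  FIRST(A) = { '/', 'num', ε }

From Y → e:
  - e is a terminal: add 'e' and stop
From Y → A Y /:
  - A is a non-terminal: add FIRST(A) \ {ε} = { '/', 'num' }
    A is nullable, so continue to the next symbol
  - Y is the symbol being defined: contributes nothing new
    Y is not nullable, so stop
From Y → -:
  - '-' is a terminal: add '-' and stop

Collecting: FIRST(Y) = { '-', '/', 'e', 'num' }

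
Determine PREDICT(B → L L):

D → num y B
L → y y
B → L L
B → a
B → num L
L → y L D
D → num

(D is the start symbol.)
{ 'y' }

PREDICT(B → L L) = (FIRST(RHS) \ {ε}) ∪ (FOLLOW(B) if ε ∈ FIRST(RHS), i.e. RHS ⇒* ε)
FIRST(L) = { 'y' }
FIRST(L L) = { 'y' }
ε ∉ FIRST(L L), so FOLLOW(B) is not added.
PREDICT(B → L L) = { 'y' }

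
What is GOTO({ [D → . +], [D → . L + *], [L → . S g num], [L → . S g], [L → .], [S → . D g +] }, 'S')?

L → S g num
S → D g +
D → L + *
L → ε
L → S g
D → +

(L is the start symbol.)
GOTO(I, 'S') = CLOSURE({ [A → αX.β] : [A → α.Xβ] ∈ I, X = 'S' })

Items with dot before 'S', with the dot advanced:
  [L → . S g] → [L → S . g]
  [L → . S g num] → [L → S . g num]
Closure adds nothing (no advanced item has the dot before a non-terminal).

GOTO = { [L → S . g num], [L → S . g] }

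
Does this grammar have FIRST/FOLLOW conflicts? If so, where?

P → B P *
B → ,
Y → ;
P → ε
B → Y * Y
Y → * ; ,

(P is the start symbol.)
A FIRST/FOLLOW conflict occurs when a non-terminal N has a nullable alternative N → β (β ⇒* ε) and another alternative N → α with FIRST(α) ∩ FOLLOW(N) ≠ ∅: on such a lookahead the parser cannot decide between expanding α and letting N vanish via β.

Nullable non-terminals: P.
FIRST sets used below: FIRST(B) = { '*', ',', ';' }

P: nullable alternative(s) P → ε; FOLLOW(P) = { $, '*' }
  P → B P *: FIRST \ {ε} = { '*', ',', ';' } — overlaps FOLLOW(P) on { '*' }: CONFLICT
  P → ε: FIRST \ {ε} = { } — this is the only nullable alternative, skip

B, Y have no nullable alternative, so no FIRST/FOLLOW check is needed there.

So the grammar has 1 FIRST/FOLLOW conflict (marked CONFLICT above).

Answer: Yes. P → B P '*' with FOLLOW(P) on { '*' }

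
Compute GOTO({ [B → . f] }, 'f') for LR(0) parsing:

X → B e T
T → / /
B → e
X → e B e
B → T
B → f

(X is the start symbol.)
GOTO(I, 'f') = CLOSURE({ [A → αX.β] : [A → α.Xβ] ∈ I, X = 'f' })

Items with dot before 'f', with the dot advanced:
  [B → . f] → [B → f .]
Closure adds nothing (no advanced item has the dot before a non-terminal).

GOTO = { [B → f .] }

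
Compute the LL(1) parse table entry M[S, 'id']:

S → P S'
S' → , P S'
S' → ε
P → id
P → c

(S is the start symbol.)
S → P S'

To find M[S, 'id'], we find productions for S where 'id' is in the predict set (PREDICT(N → α) = (FIRST(α) \ {ε}) ∪ (FOLLOW(N) if α ⇒* ε)).

Relevant sets:
  FIRST(P) = { 'c', 'id' }

S → P S': PREDICT = { 'c', 'id' }
  'id' is in predict set, so this production goes in M[S, 'id']

M[S, 'id'] = S → P S'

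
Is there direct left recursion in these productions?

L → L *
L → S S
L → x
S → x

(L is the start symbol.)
L → L *: LEFT RECURSIVE (starts with L)
L → S S: starts with S
L → x: starts with x
S → x: starts with x

The grammar has direct left recursion on: L.

Answer: Yes, L is left-recursive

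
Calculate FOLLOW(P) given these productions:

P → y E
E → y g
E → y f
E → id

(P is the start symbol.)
P is the start symbol, so $ ∈ FOLLOW(P).
P does not occur on any right-hand side.

Taking the union: FOLLOW(P) = { $ }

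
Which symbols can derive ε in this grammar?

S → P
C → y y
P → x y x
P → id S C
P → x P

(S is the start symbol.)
A non-terminal is nullable if it can derive ε (the empty string): either it has an ε-production, or it has a production whose right-hand side consists entirely of nullable non-terminals.

There are no ε-productions, so no non-terminal can derive ε.
No non-terminals are nullable.

Answer: None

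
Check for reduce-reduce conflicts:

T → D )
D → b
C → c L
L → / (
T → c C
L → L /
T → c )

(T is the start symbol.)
No reduce-reduce conflicts

A reduce-reduce conflict occurs when an LR(0) state has two complete items [A → α .] and [B → β .] — both call for a reduction, and with no lookahead the parser cannot choose between them.

Augment with T' → T and build the canonical LR(0) collection (I0 = CLOSURE({[T' → . T]}), then GOTO on every symbol after a dot until no new states appear). It has 13 states:
  I0: { [D → . b], [T → . D )], [T → . c )], [T → . c C], [T' → . T] }  — shift
  I1: { [T → D . )] }  — shift
  I2: { [T' → T .] }  — accept
  I3: { [D → b .] }  — reduce
  I4: { [C → . c L], [T → c . )], [T → c . C] }  — shift
  I5: { [T → c ) .] }  — reduce
  I6: { [T → c C .] }  — reduce
  I7: { [C → c . L], [L → . / (], [L → . L /] }  — shift
  I8: { [L → / . (] }  — shift
  I9: { [C → c L .], [L → L . /] }  — shift, reduce
  I10: { [L → L / .] }  — reduce
  I11: { [L → / ( .] }  — reduce
  I12: { [T → D ) .] }  — reduce

No state contains more than one complete item.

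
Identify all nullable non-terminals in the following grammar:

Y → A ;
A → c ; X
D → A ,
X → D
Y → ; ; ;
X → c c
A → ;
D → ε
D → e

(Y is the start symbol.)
{ 'D', 'X' }

ε-productions: D → ε
So D is immediately nullable.
X → D: every symbol on the right is nullable, so X is nullable too.
No further non-terminal can be added: every production for the remaining non-terminals contains a terminal or a non-nullable non-terminal.
Nullable = { 'D', 'X' }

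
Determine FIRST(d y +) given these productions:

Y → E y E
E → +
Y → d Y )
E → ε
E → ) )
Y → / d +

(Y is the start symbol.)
{ 'd' }

To compute FIRST(d y +), process the symbols left to right:
Symbol d is a terminal. Add 'd' and stop.
FIRST(d y +) = { 'd' }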